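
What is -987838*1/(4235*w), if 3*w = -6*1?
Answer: 493919/4235 ≈ 116.63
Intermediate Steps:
w = -2 (w = (-6*1)/3 = (⅓)*(-6) = -2)
-987838*1/(4235*w) = -987838/((77*55)*(-2)) = -987838/(4235*(-2)) = -987838/(-8470) = -987838*(-1/8470) = 493919/4235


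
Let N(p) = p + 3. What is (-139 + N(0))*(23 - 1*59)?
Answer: 4896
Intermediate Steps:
N(p) = 3 + p
(-139 + N(0))*(23 - 1*59) = (-139 + (3 + 0))*(23 - 1*59) = (-139 + 3)*(23 - 59) = -136*(-36) = 4896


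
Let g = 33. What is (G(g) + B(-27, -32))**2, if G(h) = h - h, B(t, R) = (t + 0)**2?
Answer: 531441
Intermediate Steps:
B(t, R) = t**2
G(h) = 0
(G(g) + B(-27, -32))**2 = (0 + (-27)**2)**2 = (0 + 729)**2 = 729**2 = 531441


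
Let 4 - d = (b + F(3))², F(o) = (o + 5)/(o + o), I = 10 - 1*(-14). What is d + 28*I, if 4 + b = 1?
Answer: 6059/9 ≈ 673.22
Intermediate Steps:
b = -3 (b = -4 + 1 = -3)
I = 24 (I = 10 + 14 = 24)
F(o) = (5 + o)/(2*o) (F(o) = (5 + o)/((2*o)) = (5 + o)*(1/(2*o)) = (5 + o)/(2*o))
d = 11/9 (d = 4 - (-3 + (½)*(5 + 3)/3)² = 4 - (-3 + (½)*(⅓)*8)² = 4 - (-3 + 4/3)² = 4 - (-5/3)² = 4 - 1*25/9 = 4 - 25/9 = 11/9 ≈ 1.2222)
d + 28*I = 11/9 + 28*24 = 11/9 + 672 = 6059/9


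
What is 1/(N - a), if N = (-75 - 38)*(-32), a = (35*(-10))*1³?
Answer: 1/3966 ≈ 0.00025214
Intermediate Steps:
a = -350 (a = -350*1 = -350)
N = 3616 (N = -113*(-32) = 3616)
1/(N - a) = 1/(3616 - 1*(-350)) = 1/(3616 + 350) = 1/3966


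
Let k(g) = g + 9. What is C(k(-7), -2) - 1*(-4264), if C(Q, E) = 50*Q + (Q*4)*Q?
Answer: 4380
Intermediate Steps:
k(g) = 9 + g
C(Q, E) = 4*Q**2 + 50*Q (C(Q, E) = 50*Q + (4*Q)*Q = 50*Q + 4*Q**2 = 4*Q**2 + 50*Q)
C(k(-7), -2) - 1*(-4264) = 2*(9 - 7)*(25 + 2*(9 - 7)) - 1*(-4264) = 2*2*(25 + 2*2) + 4264 = 2*2*(25 + 4) + 4264 = 2*2*29 + 4264 = 116 + 4264 = 4380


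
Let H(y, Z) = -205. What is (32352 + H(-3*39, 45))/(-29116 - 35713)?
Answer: -32147/64829 ≈ -0.49587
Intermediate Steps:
(32352 + H(-3*39, 45))/(-29116 - 35713) = (32352 - 205)/(-29116 - 35713) = 32147/(-64829) = 32147*(-1/64829) = -32147/64829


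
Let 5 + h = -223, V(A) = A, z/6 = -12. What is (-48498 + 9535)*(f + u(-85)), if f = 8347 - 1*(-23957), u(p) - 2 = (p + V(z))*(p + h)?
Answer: -3173419461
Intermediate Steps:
z = -72 (z = 6*(-12) = -72)
h = -228 (h = -5 - 223 = -228)
u(p) = 2 + (-228 + p)*(-72 + p) (u(p) = 2 + (p - 72)*(p - 228) = 2 + (-72 + p)*(-228 + p) = 2 + (-228 + p)*(-72 + p))
f = 32304 (f = 8347 + 23957 = 32304)
(-48498 + 9535)*(f + u(-85)) = (-48498 + 9535)*(32304 + (16418 + (-85)² - 300*(-85))) = -38963*(32304 + (16418 + 7225 + 25500)) = -38963*(32304 + 49143) = -38963*81447 = -3173419461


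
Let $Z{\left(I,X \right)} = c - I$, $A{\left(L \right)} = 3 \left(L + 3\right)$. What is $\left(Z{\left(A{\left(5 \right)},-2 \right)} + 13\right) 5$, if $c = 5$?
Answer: $-30$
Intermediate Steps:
$A{\left(L \right)} = 9 + 3 L$ ($A{\left(L \right)} = 3 \left(3 + L\right) = 9 + 3 L$)
$Z{\left(I,X \right)} = 5 - I$
$\left(Z{\left(A{\left(5 \right)},-2 \right)} + 13\right) 5 = \left(\left(5 - \left(9 + 3 \cdot 5\right)\right) + 13\right) 5 = \left(\left(5 - \left(9 + 15\right)\right) + 13\right) 5 = \left(\left(5 - 24\right) + 13\right) 5 = \left(-19 + 13\right) 5 = \left(-6\right) 5 = -30$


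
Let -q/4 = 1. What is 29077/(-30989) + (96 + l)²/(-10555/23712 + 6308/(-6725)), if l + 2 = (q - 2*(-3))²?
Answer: -47465588581898867/6834861666619 ≈ -6944.6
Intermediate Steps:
q = -4 (q = -4*1 = -4)
l = 2 (l = -2 + (-4 - 2*(-3))² = -2 + (-4 + 6)² = -2 + 2² = -2 + 4 = 2)
29077/(-30989) + (96 + l)²/(-10555/23712 + 6308/(-6725)) = 29077/(-30989) + (96 + 2)²/(-10555/23712 + 6308/(-6725)) = 29077*(-1/30989) + 98²/(-10555*1/23712 + 6308*(-1/6725)) = -29077/30989 + 9604/(-10555/23712 - 6308/6725) = -29077/30989 + 9604/(-220557671/159463200) = -29077/30989 + 9604*(-159463200/220557671) = -29077/30989 - 1531484572800/220557671 = -47465588581898867/6834861666619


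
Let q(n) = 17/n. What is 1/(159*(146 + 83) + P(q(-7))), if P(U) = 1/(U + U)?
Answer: 34/1237967 ≈ 2.7464e-5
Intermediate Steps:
P(U) = 1/(2*U)
1/(159*(146 + 83) + P(q(-7))) = 1/(159*(146 + 83) + 1/(2*((17/(-7))))) = 1/(159*229 + 1/(2*((17*(-⅐))))) = 1/(36411 + 1/(2*(-17/7))) = 1/(36411 + (½)*(-7/17)) = 1/(36411 - 7/34) = 1/(1237967/34) = 34/1237967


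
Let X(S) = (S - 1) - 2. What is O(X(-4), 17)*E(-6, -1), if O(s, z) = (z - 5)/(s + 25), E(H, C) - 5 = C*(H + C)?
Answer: 8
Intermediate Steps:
E(H, C) = 5 + C*(C + H) (E(H, C) = 5 + C*(H + C) = 5 + C*(C + H))
X(S) = -3 + S (X(S) = (-1 + S) - 2 = -3 + S)
O(s, z) = (-5 + z)/(25 + s)
O(X(-4), 17)*E(-6, -1) = ((-5 + 17)/(25 + (-3 - 4)))*(5 + (-1)² - 1*(-6)) = (12/(25 - 7))*(5 + 1 + 6) = (12/18)*12 = ((1/18)*12)*12 = (⅔)*12 = 8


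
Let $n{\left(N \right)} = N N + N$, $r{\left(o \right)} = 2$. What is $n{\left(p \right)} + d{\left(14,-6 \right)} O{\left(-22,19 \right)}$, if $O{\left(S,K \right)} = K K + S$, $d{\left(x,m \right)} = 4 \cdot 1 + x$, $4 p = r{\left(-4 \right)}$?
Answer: $\frac{24411}{4} \approx 6102.8$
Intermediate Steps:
$p = \frac{1}{2}$ ($p = \frac{1}{4} \cdot 2 = \frac{1}{2} \approx 0.5$)
$n{\left(N \right)} = N + N^{2}$ ($n{\left(N \right)} = N^{2} + N = N + N^{2}$)
$d{\left(x,m \right)} = 4 + x$
$O{\left(S,K \right)} = S + K^{2}$ ($O{\left(S,K \right)} = K^{2} + S = S + K^{2}$)
$n{\left(p \right)} + d{\left(14,-6 \right)} O{\left(-22,19 \right)} = \frac{1 + \frac{1}{2}}{2} + \left(4 + 14\right) \left(-22 + 19^{2}\right) = \frac{1}{2} \cdot \frac{3}{2} + 18 \left(-22 + 361\right) = \frac{3}{4} + 18 \cdot 339 = \frac{3}{4} + 6102 = \frac{24411}{4}$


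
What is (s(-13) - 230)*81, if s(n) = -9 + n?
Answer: -20412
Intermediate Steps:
(s(-13) - 230)*81 = ((-9 - 13) - 230)*81 = (-22 - 230)*81 = -252*81 = -20412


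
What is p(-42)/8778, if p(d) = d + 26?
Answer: -8/4389 ≈ -0.0018227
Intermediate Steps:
p(d) = 26 + d
p(-42)/8778 = (26 - 42)/8778 = -16*1/8778 = -8/4389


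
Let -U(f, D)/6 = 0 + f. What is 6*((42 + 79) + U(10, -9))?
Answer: 366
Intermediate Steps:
U(f, D) = -6*f (U(f, D) = -6*(0 + f) = -6*f)
6*((42 + 79) + U(10, -9)) = 6*((42 + 79) - 6*10) = 6*(121 - 60) = 6*61 = 366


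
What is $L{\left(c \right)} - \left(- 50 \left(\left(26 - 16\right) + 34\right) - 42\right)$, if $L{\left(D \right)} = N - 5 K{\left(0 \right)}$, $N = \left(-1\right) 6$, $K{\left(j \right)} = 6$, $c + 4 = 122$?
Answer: $2206$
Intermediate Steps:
$c = 118$ ($c = -4 + 122 = 118$)
$N = -6$
$L{\left(D \right)} = -36$ ($L{\left(D \right)} = -6 - 30 = -36$)
$L{\left(c \right)} - \left(- 50 \left(\left(26 - 16\right) + 34\right) - 42\right) = -36 - \left(- 50 \left(\left(26 - 16\right) + 34\right) - 42\right) = -36 - \left(- 50 \left(10 + 34\right) - 42\right) = -36 - \left(\left(-50\right) 44 - 42\right) = -36 - \left(-2200 - 42\right) = -36 - -2242 = -36 + 2242 = 2206$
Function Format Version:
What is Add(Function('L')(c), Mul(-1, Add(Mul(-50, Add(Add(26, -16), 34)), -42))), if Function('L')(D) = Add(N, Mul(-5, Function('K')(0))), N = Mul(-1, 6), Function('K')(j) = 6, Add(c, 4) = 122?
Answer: 2206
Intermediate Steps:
c = 118 (c = Add(-4, 122) = 118)
N = -6
Function('L')(D) = -36 (Function('L')(D) = Add(-6, Mul(-5, 6)) = Add(-6, -30) = -36)
Add(Function('L')(c), Mul(-1, Add(Mul(-50, Add(Add(26, -16), 34)), -42))) = Add(-36, Mul(-1, Add(Mul(-50, Add(Add(26, -16), 34)), -42))) = Add(-36, Mul(-1, Add(Mul(-50, Add(10, 34)), -42))) = Add(-36, Mul(-1, Add(Mul(-50, 44), -42))) = Add(-36, Mul(-1, Add(-2200, -42))) = Add(-36, Mul(-1, -2242)) = Add(-36, 2242) = 2206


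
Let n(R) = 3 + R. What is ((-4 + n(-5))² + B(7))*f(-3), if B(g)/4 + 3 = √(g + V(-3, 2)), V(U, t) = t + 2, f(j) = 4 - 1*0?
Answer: 96 + 16*√11 ≈ 149.07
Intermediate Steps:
f(j) = 4 (f(j) = 4 + 0 = 4)
V(U, t) = 2 + t
B(g) = -12 + 4*√(4 + g) (B(g) = -12 + 4*√(g + (2 + 2)) = -12 + 4*√(g + 4) = -12 + 4*√(4 + g))
((-4 + n(-5))² + B(7))*f(-3) = ((-4 + (3 - 5))² + (-12 + 4*√(4 + 7)))*4 = ((-4 - 2)² + (-12 + 4*√11))*4 = ((-6)² + (-12 + 4*√11))*4 = (36 + (-12 + 4*√11))*4 = (24 + 4*√11)*4 = 96 + 16*√11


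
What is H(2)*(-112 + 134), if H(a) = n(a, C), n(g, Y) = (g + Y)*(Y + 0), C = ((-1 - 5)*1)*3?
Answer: 6336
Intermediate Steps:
C = -18 (C = -6*1*3 = -6*3 = -18)
n(g, Y) = Y*(Y + g) (n(g, Y) = (Y + g)*Y = Y*(Y + g))
H(a) = 324 - 18*a (H(a) = -18*(-18 + a) = 324 - 18*a)
H(2)*(-112 + 134) = (324 - 18*2)*(-112 + 134) = (324 - 36)*22 = 288*22 = 6336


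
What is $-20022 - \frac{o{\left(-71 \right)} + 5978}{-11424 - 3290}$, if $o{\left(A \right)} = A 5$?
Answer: $- \frac{294598085}{14714} \approx -20022.0$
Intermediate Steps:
$o{\left(A \right)} = 5 A$
$-20022 - \frac{o{\left(-71 \right)} + 5978}{-11424 - 3290} = -20022 - \frac{5 \left(-71\right) + 5978}{-11424 - 3290} = -20022 - \frac{-355 + 5978}{-14714} = -20022 - 5623 \left(- \frac{1}{14714}\right) = -20022 - - \frac{5623}{14714} = -20022 + \frac{5623}{14714} = - \frac{294598085}{14714}$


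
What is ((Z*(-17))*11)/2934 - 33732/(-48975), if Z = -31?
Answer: 127625921/47897550 ≈ 2.6646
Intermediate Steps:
((Z*(-17))*11)/2934 - 33732/(-48975) = (-31*(-17)*11)/2934 - 33732/(-48975) = (527*11)*(1/2934) - 33732*(-1/48975) = 5797*(1/2934) + 11244/16325 = 5797/2934 + 11244/16325 = 127625921/47897550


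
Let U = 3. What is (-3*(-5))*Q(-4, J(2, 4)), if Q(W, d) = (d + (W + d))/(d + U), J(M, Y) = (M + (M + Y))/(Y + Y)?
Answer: -15/2 ≈ -7.5000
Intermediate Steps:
J(M, Y) = (Y + 2*M)/(2*Y) (J(M, Y) = (Y + 2*M)/((2*Y)) = (Y + 2*M)*(1/(2*Y)) = (Y + 2*M)/(2*Y))
Q(W, d) = (W + 2*d)/(3 + d) (Q(W, d) = (d + (W + d))/(d + 3) = (W + 2*d)/(3 + d))
(-3*(-5))*Q(-4, J(2, 4)) = (-3*(-5))*((-4 + 2*((2 + (½)*4)/4))/(3 + (2 + (½)*4)/4)) = 15*((-4 + 2*((2 + 2)/4))/(3 + (2 + 2)/4)) = 15*((-4 + 2*((¼)*4))/(3 + (¼)*4)) = 15*((-4 + 2*1)/(3 + 1)) = 15*((-4 + 2)/4) = 15*((¼)*(-2)) = 15*(-½) = -15/2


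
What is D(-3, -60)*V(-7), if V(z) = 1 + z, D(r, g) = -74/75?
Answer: 148/25 ≈ 5.9200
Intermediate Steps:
D(r, g) = -74/75 (D(r, g) = -74*1/75 = -74/75)
D(-3, -60)*V(-7) = -74*(1 - 7)/75 = -74/75*(-6) = 148/25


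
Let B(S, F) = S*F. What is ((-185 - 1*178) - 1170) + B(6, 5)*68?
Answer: 507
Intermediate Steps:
B(S, F) = F*S
((-185 - 1*178) - 1170) + B(6, 5)*68 = ((-185 - 1*178) - 1170) + (5*6)*68 = ((-185 - 178) - 1170) + 30*68 = (-363 - 1170) + 2040 = -1533 + 2040 = 507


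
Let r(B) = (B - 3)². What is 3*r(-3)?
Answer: 108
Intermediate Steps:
r(B) = (-3 + B)²
3*r(-3) = 3*(-3 - 3)² = 3*(-6)² = 3*36 = 108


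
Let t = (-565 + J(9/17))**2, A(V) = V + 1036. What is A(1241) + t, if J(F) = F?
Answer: 92741269/289 ≈ 3.2090e+5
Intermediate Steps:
A(V) = 1036 + V
t = 92083216/289 (t = (-565 + 9/17)**2 = (-9596/17)**2 = 92083216/289 ≈ 3.1863e+5)
A(1241) + t = (1036 + 1241) + 92083216/289 = 2277 + 92083216/289 = 92741269/289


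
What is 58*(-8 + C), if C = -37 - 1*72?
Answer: -6786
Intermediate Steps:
C = -109 (C = -37 - 72 = -109)
58*(-8 + C) = 58*(-8 - 109) = 58*(-117) = -6786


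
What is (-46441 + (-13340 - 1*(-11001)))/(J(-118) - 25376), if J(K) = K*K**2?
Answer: 4065/139034 ≈ 0.029237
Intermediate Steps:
J(K) = K**3
(-46441 + (-13340 - 1*(-11001)))/(J(-118) - 25376) = (-46441 + (-13340 - 1*(-11001)))/((-118)**3 - 25376) = (-46441 + (-13340 + 11001))/(-1643032 - 25376) = (-46441 - 2339)/(-1668408) = -48780*(-1/1668408) = 4065/139034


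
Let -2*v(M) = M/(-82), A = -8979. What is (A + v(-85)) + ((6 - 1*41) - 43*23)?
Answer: -1640577/164 ≈ -10004.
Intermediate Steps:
v(M) = M/164 (v(M) = -M/(2*(-82)) = -M*(-1)/(2*82) = -(-1)*M/164 = M/164)
(A + v(-85)) + ((6 - 1*41) - 43*23) = (-8979 + (1/164)*(-85)) + ((6 - 1*41) - 43*23) = (-8979 - 85/164) + ((6 - 41) - 989) = -1472641/164 + (-35 - 989) = -1472641/164 - 1024 = -1640577/164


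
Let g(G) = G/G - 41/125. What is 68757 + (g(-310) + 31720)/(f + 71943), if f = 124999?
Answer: 846323300917/12308875 ≈ 68757.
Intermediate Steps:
g(G) = 84/125 (g(G) = 1 - 41*1/125 = 1 - 41/125 = 84/125)
68757 + (g(-310) + 31720)/(f + 71943) = 68757 + (84/125 + 31720)/(124999 + 71943) = 68757 + (3965084/125)/196942 = 68757 + (3965084/125)*(1/196942) = 68757 + 1982542/12308875 = 846323300917/12308875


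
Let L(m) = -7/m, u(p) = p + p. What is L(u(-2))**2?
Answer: 49/16 ≈ 3.0625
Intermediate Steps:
u(p) = 2*p
L(u(-2))**2 = (-7/(2*(-2)))**2 = (-7/(-4))**2 = (-7*(-1/4))**2 = (7/4)**2 = 49/16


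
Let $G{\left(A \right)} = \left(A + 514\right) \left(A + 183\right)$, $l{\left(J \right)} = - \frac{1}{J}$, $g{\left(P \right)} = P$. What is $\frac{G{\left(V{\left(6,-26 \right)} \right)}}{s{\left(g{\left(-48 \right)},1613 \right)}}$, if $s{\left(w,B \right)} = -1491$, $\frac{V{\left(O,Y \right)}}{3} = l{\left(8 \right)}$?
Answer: $- \frac{285869}{4544} \approx -62.911$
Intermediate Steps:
$V{\left(O,Y \right)} = - \frac{3}{8}$ ($V{\left(O,Y \right)} = 3 \left(- \frac{1}{8}\right) = - \frac{3}{8}$)
$G{\left(A \right)} = \left(183 + A\right) \left(514 + A\right)$ ($G{\left(A \right)} = \left(514 + A\right) \left(183 + A\right) = \left(183 + A\right) \left(514 + A\right)$)
$\frac{G{\left(V{\left(6,-26 \right)} \right)}}{s{\left(g{\left(-48 \right)},1613 \right)}} = \frac{94062 + \left(- \frac{3}{8}\right)^{2} + 697 \left(- \frac{3}{8}\right)}{-1491} = \left(94062 + \frac{9}{64} - \frac{2091}{8}\right) \left(- \frac{1}{1491}\right) = \frac{6003249}{64} \left(- \frac{1}{1491}\right) = - \frac{285869}{4544}$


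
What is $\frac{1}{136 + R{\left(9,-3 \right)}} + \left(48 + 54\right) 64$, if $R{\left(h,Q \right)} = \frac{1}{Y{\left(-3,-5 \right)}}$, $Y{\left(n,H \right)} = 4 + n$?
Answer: $\frac{894337}{137} \approx 6528.0$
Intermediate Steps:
$R{\left(h,Q \right)} = 1$ ($R{\left(h,Q \right)} = \frac{1}{4 - 3} = 1^{-1} = 1$)
$\frac{1}{136 + R{\left(9,-3 \right)}} + \left(48 + 54\right) 64 = \frac{1}{136 + 1} + \left(48 + 54\right) 64 = \frac{1}{137} + 102 \cdot 64 = \frac{1}{137} + 6528 = \frac{894337}{137}$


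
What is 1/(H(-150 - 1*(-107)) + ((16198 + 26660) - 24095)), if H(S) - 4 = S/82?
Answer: 82/1538851 ≈ 5.3286e-5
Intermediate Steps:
H(S) = 4 + S/82
1/(H(-150 - 1*(-107)) + ((16198 + 26660) - 24095)) = 1/((4 + (-150 - 1*(-107))/82) + ((16198 + 26660) - 24095)) = 1/((4 + (-150 + 107)/82) + (42858 - 24095)) = 1/((4 + (1/82)*(-43)) + 18763) = 1/((4 - 43/82) + 18763) = 1/(285/82 + 18763) = 1/(1538851/82) = 82/1538851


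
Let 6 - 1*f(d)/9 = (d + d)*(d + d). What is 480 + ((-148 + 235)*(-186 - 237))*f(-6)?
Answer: 45707322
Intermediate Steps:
f(d) = 54 - 36*d² (f(d) = 54 - 9*(d + d)*(d + d) = 54 - 9*2*d*2*d = 54 - 36*d²)
480 + ((-148 + 235)*(-186 - 237))*f(-6) = 480 + ((-148 + 235)*(-186 - 237))*(54 - 36*(-6)²) = 480 + (87*(-423))*(54 - 36*36) = 480 - 36801*(54 - 1296) = 480 - 36801*(-1242) = 480 + 45706842 = 45707322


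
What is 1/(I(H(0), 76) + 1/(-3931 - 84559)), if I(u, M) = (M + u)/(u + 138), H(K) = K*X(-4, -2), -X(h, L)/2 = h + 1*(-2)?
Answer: 6105810/3362551 ≈ 1.8158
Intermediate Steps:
X(h, L) = 4 - 2*h (X(h, L) = -2*(h + 1*(-2)) = -2*(h - 2) = -2*(-2 + h) = 4 - 2*h)
H(K) = 12*K (H(K) = K*(4 - 2*(-4)) = K*(4 + 8) = K*12 = 12*K)
I(u, M) = (M + u)/(138 + u)
1/(I(H(0), 76) + 1/(-3931 - 84559)) = 1/((76 + 12*0)/(138 + 12*0) + 1/(-3931 - 84559)) = 1/((76 + 0)/(138 + 0) + 1/(-88490)) = 1/(76/138 - 1/88490) = 1/((1/138)*76 - 1/88490) = 1/(38/69 - 1/88490) = 1/(3362551/6105810) = 6105810/3362551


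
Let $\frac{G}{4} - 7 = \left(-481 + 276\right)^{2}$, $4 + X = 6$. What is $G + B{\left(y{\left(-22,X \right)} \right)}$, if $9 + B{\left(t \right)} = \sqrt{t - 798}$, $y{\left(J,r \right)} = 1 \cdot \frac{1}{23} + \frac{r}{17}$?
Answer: $168119 + \frac{i \sqrt{121974405}}{391} \approx 1.6812 \cdot 10^{5} + 28.246 i$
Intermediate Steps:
$X = 2$ ($X = -4 + 6 = 2$)
$y{\left(J,r \right)} = \frac{1}{23} + \frac{r}{17}$ ($y{\left(J,r \right)} = 1 \cdot \frac{1}{23} + r \frac{1}{17} = \frac{1}{23} + \frac{r}{17}$)
$G = 168128$ ($G = 28 + 4 \left(-481 + 276\right)^{2} = 28 + 4 \left(-205\right)^{2} = 28 + 4 \cdot 42025 = 28 + 168100 = 168128$)
$B{\left(t \right)} = -9 + \sqrt{-798 + t}$ ($B{\left(t \right)} = -9 + \sqrt{t - 798} = -9 + \sqrt{-798 + t}$)
$G + B{\left(y{\left(-22,X \right)} \right)} = 168128 - \left(9 - \sqrt{-798 + \left(\frac{1}{23} + \frac{1}{17} \cdot 2\right)}\right) = 168128 - \left(9 - \sqrt{-798 + \left(\frac{1}{23} + \frac{2}{17}\right)}\right) = 168128 - \left(9 - \sqrt{-798 + \frac{63}{391}}\right) = 168128 - \left(9 - \sqrt{- \frac{311955}{391}}\right) = 168128 - \left(9 - \frac{i \sqrt{121974405}}{391}\right) = 168119 + \frac{i \sqrt{121974405}}{391}$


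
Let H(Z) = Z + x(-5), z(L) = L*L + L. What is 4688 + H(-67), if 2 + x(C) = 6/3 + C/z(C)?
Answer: 18483/4 ≈ 4620.8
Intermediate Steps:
z(L) = L + L² (z(L) = L² + L = L + L²)
x(C) = 1/(1 + C) (x(C) = -2 + (6/3 + C/((C*(1 + C)))) = -2 + (6*(⅓) + C*(1/(C*(1 + C)))) = -2 + (2 + 1/(1 + C)) = 1/(1 + C))
H(Z) = -¼ + Z (H(Z) = Z + 1/(1 - 5) = Z + 1/(-4) = Z - ¼ = -¼ + Z)
4688 + H(-67) = 4688 + (-¼ - 67) = 4688 - 269/4 = 18483/4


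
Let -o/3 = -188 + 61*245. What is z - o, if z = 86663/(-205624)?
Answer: 9103093441/205624 ≈ 44271.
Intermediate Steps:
z = -86663/205624 (z = 86663*(-1/205624) = -86663/205624 ≈ -0.42146)
o = -44271 (o = -3*(-188 + 61*245) = -3*(-188 + 14945) = -3*14757 = -44271)
z - o = -86663/205624 - 1*(-44271) = -86663/205624 + 44271 = 9103093441/205624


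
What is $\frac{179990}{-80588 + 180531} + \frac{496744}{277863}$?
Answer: $\frac{99658646962}{27770461809} \approx 3.5887$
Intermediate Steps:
$\frac{179990}{-80588 + 180531} + \frac{496744}{277863} = \frac{179990}{99943} + 496744 \cdot \frac{1}{277863} = 179990 \cdot \frac{1}{99943} + \frac{496744}{277863} = \frac{179990}{99943} + \frac{496744}{277863} = \frac{99658646962}{27770461809}$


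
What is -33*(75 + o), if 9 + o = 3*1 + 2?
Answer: -2343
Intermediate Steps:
o = -4 (o = -9 + (3*1 + 2) = -9 + (3 + 2) = -9 + 5 = -4)
-33*(75 + o) = -33*(75 - 4) = -33*71 = -2343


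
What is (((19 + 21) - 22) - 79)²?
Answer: 3721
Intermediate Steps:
(((19 + 21) - 22) - 79)² = ((40 - 22) - 79)² = (18 - 79)² = (-61)² = 3721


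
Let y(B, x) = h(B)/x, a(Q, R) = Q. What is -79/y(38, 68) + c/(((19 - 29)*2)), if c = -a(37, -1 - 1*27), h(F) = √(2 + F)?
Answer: 37/20 - 1343*√10/5 ≈ -847.54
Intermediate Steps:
c = -37 (c = -1*37 = -37)
y(B, x) = √(2 + B)/x
-79/y(38, 68) + c/(((19 - 29)*2)) = -79*68/√(2 + 38) - 37*1/(2*(19 - 29)) = -79*17*√10/5 - 37/((-10*2)) = -79*17*√10/5 - 37/(-20) = -79*17*√10/5 - 37*(-1/20) = -1343*√10/5 + 37/20 = 37/20 - 1343*√10/5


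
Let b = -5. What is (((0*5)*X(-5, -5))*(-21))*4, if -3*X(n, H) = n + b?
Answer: 0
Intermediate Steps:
X(n, H) = 5/3 - n/3 (X(n, H) = -(n - 5)/3 = -(-5 + n)/3 = 5/3 - n/3)
(((0*5)*X(-5, -5))*(-21))*4 = (((0*5)*(5/3 - 1/3*(-5)))*(-21))*4 = ((0*(5/3 + 5/3))*(-21))*4 = ((0*(10/3))*(-21))*4 = (0*(-21))*4 = 0*4 = 0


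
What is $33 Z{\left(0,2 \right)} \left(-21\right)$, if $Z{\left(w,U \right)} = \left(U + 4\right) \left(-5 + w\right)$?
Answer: $20790$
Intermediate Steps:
$Z{\left(w,U \right)} = \left(-5 + w\right) \left(4 + U\right)$ ($Z{\left(w,U \right)} = \left(4 + U\right) \left(-5 + w\right) = \left(-5 + w\right) \left(4 + U\right)$)
$33 Z{\left(0,2 \right)} \left(-21\right) = 33 \left(-20 - 10 + 4 \cdot 0 + 2 \cdot 0\right) \left(-21\right) = 33 \left(-20 - 10 + 0 + 0\right) \left(-21\right) = 33 \left(-30\right) \left(-21\right) = \left(-990\right) \left(-21\right) = 20790$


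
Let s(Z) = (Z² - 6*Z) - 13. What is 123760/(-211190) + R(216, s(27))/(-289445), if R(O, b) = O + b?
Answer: -102812370/174651113 ≈ -0.58867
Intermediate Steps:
s(Z) = -13 + Z² - 6*Z
123760/(-211190) + R(216, s(27))/(-289445) = 123760/(-211190) + (216 + (-13 + 27² - 6*27))/(-289445) = 123760*(-1/211190) + (216 + (-13 + 729 - 162))*(-1/289445) = -1768/3017 + (216 + 554)*(-1/289445) = -1768/3017 + 770*(-1/289445) = -1768/3017 - 154/57889 = -102812370/174651113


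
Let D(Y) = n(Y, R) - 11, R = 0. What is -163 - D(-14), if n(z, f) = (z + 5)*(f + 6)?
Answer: -98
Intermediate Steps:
n(z, f) = (5 + z)*(6 + f)
D(Y) = 19 + 6*Y (D(Y) = (30 + 5*0 + 6*Y + 0*Y) - 11 = (30 + 0 + 6*Y + 0) - 11 = (30 + 6*Y) - 11 = 19 + 6*Y)
-163 - D(-14) = -163 - (19 + 6*(-14)) = -163 - (19 - 84) = -163 - 1*(-65) = -163 + 65 = -98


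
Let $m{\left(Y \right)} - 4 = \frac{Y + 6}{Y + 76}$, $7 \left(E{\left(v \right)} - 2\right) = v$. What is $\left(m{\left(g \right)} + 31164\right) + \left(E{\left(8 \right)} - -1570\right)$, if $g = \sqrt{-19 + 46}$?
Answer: $\frac{1317604815}{40243} + \frac{210 \sqrt{3}}{5749} \approx 32741.0$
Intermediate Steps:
$g = 3 \sqrt{3}$ ($g = \sqrt{27} = 3 \sqrt{3} \approx 5.1962$)
$E{\left(v \right)} = 2 + \frac{v}{7}$
$m{\left(Y \right)} = 4 + \frac{6 + Y}{76 + Y}$ ($m{\left(Y \right)} = 4 + \frac{Y + 6}{Y + 76} = 4 + \frac{6 + Y}{76 + Y}$)
$\left(m{\left(g \right)} + 31164\right) + \left(E{\left(8 \right)} - -1570\right) = \left(\frac{5 \left(62 + 3 \sqrt{3}\right)}{76 + 3 \sqrt{3}} + 31164\right) + \left(\left(2 + \frac{1}{7} \cdot 8\right) - -1570\right) = \left(31164 + \frac{5 \left(62 + 3 \sqrt{3}\right)}{76 + 3 \sqrt{3}}\right) + \left(\left(2 + \frac{8}{7}\right) + 1570\right) = \left(31164 + \frac{5 \left(62 + 3 \sqrt{3}\right)}{76 + 3 \sqrt{3}}\right) + \left(\frac{22}{7} + 1570\right) = \left(31164 + \frac{5 \left(62 + 3 \sqrt{3}\right)}{76 + 3 \sqrt{3}}\right) + \frac{11012}{7} = \frac{229160}{7} + \frac{5 \left(62 + 3 \sqrt{3}\right)}{76 + 3 \sqrt{3}}$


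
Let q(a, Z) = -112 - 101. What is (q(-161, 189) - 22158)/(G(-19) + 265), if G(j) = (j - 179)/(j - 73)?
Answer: -1029066/12289 ≈ -83.739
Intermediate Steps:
G(j) = (-179 + j)/(-73 + j)
q(a, Z) = -213
(q(-161, 189) - 22158)/(G(-19) + 265) = (-213 - 22158)/((-179 - 19)/(-73 - 19) + 265) = -22371/(-198/(-92) + 265) = -22371/(-1/92*(-198) + 265) = -22371/(99/46 + 265) = -22371/12289/46 = -22371*46/12289 = -1029066/12289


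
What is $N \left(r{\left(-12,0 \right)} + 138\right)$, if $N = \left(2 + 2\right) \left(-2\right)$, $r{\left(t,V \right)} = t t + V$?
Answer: $-2256$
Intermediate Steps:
$r{\left(t,V \right)} = V + t^{2}$ ($r{\left(t,V \right)} = t^{2} + V = V + t^{2}$)
$N = -8$ ($N = 4 \left(-2\right) = -8$)
$N \left(r{\left(-12,0 \right)} + 138\right) = - 8 \left(\left(0 + \left(-12\right)^{2}\right) + 138\right) = - 8 \left(\left(0 + 144\right) + 138\right) = - 8 \left(144 + 138\right) = \left(-8\right) 282 = -2256$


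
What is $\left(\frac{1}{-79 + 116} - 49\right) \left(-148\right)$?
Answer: $7248$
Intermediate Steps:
$\left(\frac{1}{-79 + 116} - 49\right) \left(-148\right) = \left(\frac{1}{37} - 49\right) \left(-148\right) = \left(- \frac{1812}{37}\right) \left(-148\right) = 7248$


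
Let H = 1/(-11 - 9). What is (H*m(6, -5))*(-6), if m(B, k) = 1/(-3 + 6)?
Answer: 1/10 ≈ 0.10000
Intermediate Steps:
m(B, k) = 1/3
H = -1/20 (H = 1/(-20) = -1/20 ≈ -0.050000)
(H*m(6, -5))*(-6) = -1/20*1/3*(-6) = -1/60*(-6) = 1/10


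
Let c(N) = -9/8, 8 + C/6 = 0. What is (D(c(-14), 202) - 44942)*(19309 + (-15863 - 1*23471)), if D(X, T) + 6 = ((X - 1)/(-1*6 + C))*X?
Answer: 115210827075/128 ≈ 9.0008e+8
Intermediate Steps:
C = -48 (C = -48 + 6*0 = -48 + 0 = -48)
c(N) = -9/8 (c(N) = -9*1/8 = -9/8)
D(X, T) = -6 + X*(1/54 - X/54) (D(X, T) = -6 + ((X - 1)/(-1*6 - 48))*X = -6 + ((-1 + X)/(-6 - 48))*X = -6 + ((-1 + X)/(-54))*X = -6 + ((-1 + X)*(-1/54))*X = -6 + (1/54 - X/54)*X = -6 + X*(1/54 - X/54))
(D(c(-14), 202) - 44942)*(19309 + (-15863 - 1*23471)) = ((-6 - (-9/8)**2/54 + (1/54)*(-9/8)) - 44942)*(19309 + (-15863 - 1*23471)) = ((-6 - 1/54*81/64 - 1/48) - 44942)*(19309 + (-15863 - 23471)) = ((-6 - 3/128 - 1/48) - 44942)*(19309 - 39334) = (-2321/384 - 44942)*(-20025) = -17260049/384*(-20025) = 115210827075/128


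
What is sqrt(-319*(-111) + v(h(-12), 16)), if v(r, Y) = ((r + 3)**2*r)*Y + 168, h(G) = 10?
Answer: sqrt(62617) ≈ 250.23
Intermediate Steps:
v(r, Y) = 168 + Y*r*(3 + r)**2 (v(r, Y) = ((3 + r)**2*r)*Y + 168 = (r*(3 + r)**2)*Y + 168 = Y*r*(3 + r)**2 + 168 = 168 + Y*r*(3 + r)**2)
sqrt(-319*(-111) + v(h(-12), 16)) = sqrt(-319*(-111) + (168 + 16*10*(3 + 10)**2)) = sqrt(35409 + (168 + 16*10*13**2)) = sqrt(35409 + (168 + 16*10*169)) = sqrt(35409 + (168 + 27040)) = sqrt(35409 + 27208) = sqrt(62617)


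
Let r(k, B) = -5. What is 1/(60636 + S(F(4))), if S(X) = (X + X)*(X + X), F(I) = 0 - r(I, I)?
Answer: 1/60736 ≈ 1.6465e-5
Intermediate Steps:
F(I) = 5 (F(I) = 0 - 1*(-5) = 0 + 5 = 5)
S(X) = 4*X**2 (S(X) = (2*X)*(2*X) = 4*X**2)
1/(60636 + S(F(4))) = 1/(60636 + 4*5**2) = 1/(60636 + 4*25) = 1/(60636 + 100) = 1/60736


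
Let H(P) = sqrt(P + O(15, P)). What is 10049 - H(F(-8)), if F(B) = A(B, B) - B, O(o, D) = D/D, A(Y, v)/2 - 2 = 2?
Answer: 10049 - sqrt(17) ≈ 10045.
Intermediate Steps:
A(Y, v) = 8 (A(Y, v) = 4 + 2*2 = 4 + 4 = 8)
O(o, D) = 1
F(B) = 8 - B
H(P) = sqrt(1 + P) (H(P) = sqrt(P + 1) = sqrt(1 + P))
10049 - H(F(-8)) = 10049 - sqrt(1 + (8 - 1*(-8))) = 10049 - sqrt(1 + (8 + 8)) = 10049 - sqrt(1 + 16) = 10049 - sqrt(17)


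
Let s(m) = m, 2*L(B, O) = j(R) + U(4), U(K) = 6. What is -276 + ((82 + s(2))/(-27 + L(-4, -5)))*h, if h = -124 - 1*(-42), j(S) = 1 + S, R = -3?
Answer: -12/25 ≈ -0.48000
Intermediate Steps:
L(B, O) = 2 (L(B, O) = ((1 - 3) + 6)/2 = (-2 + 6)/2 = (½)*4 = 2)
h = -82 (h = -124 + 42 = -82)
-276 + ((82 + s(2))/(-27 + L(-4, -5)))*h = -276 + ((82 + 2)/(-27 + 2))*(-82) = -276 + (84/(-25))*(-82) = -276 + (84*(-1/25))*(-82) = -276 - 84/25*(-82) = -276 + 6888/25 = -12/25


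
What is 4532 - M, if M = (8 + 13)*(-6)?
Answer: 4658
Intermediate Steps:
M = -126 (M = 21*(-6) = -126)
4532 - M = 4532 - 1*(-126) = 4532 + 126 = 4658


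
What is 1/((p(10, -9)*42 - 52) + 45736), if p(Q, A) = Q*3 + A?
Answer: 1/46566 ≈ 2.1475e-5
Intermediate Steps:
p(Q, A) = A + 3*Q (p(Q, A) = 3*Q + A = A + 3*Q)
1/((p(10, -9)*42 - 52) + 45736) = 1/(((-9 + 3*10)*42 - 52) + 45736) = 1/(((-9 + 30)*42 - 52) + 45736) = 1/((21*42 - 52) + 45736) = 1/((882 - 52) + 45736) = 1/(830 + 45736) = 1/46566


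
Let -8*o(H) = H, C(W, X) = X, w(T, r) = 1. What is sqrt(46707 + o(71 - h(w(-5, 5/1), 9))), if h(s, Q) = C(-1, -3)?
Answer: sqrt(186791)/2 ≈ 216.10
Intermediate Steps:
h(s, Q) = -3
o(H) = -H/8
sqrt(46707 + o(71 - h(w(-5, 5/1), 9))) = sqrt(46707 - (71 - 1*(-3))/8) = sqrt(46707 - (71 + 3)/8) = sqrt(46707 - 1/8*74) = sqrt(46707 - 37/4) = sqrt(186791/4) = sqrt(186791)/2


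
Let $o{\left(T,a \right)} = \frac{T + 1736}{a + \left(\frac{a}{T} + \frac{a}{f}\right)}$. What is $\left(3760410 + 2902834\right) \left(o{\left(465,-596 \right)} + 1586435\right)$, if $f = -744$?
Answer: $\frac{1954632157084828620}{184909} \approx 1.0571 \cdot 10^{13}$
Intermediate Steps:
$o{\left(T,a \right)} = \frac{1736 + T}{\frac{743 a}{744} + \frac{a}{T}}$ ($o{\left(T,a \right)} = \frac{T + 1736}{a + \left(\frac{a}{T} + \frac{a}{-744}\right)} = \frac{1736 + T}{a + \left(\frac{a}{T} + a \left(- \frac{1}{744}\right)\right)} = \frac{1736 + T}{a - \left(\frac{a}{744} - \frac{a}{T}\right)} = \frac{1736 + T}{\frac{743 a}{744} + \frac{a}{T}}$)
$\left(3760410 + 2902834\right) \left(o{\left(465,-596 \right)} + 1586435\right) = \left(3760410 + 2902834\right) \left(744 \cdot 465 \frac{1}{-596} \frac{1}{744 + 743 \cdot 465} \left(1736 + 465\right) + 1586435\right) = 6663244 \left(744 \cdot 465 \left(- \frac{1}{596}\right) \frac{1}{744 + 345495} \cdot 2201 + 1586435\right) = 6663244 \left(744 \cdot 465 \left(- \frac{1}{596}\right) \frac{1}{346239} \cdot 2201 + 1586435\right) = 6663244 \left(- \frac{682310}{184909} + 1586435\right) = 6663244 \cdot \frac{293345427105}{184909} = \frac{1954632157084828620}{184909}$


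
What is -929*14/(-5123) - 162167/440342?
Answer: 4896306511/2255872066 ≈ 2.1705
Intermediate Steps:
-929*14/(-5123) - 162167/440342 = -13006*(-1/5123) - 162167*1/440342 = 13006/5123 - 162167/440342 = 4896306511/2255872066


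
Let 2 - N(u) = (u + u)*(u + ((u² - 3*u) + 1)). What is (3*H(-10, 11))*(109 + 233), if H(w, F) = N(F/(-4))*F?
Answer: 14327577/16 ≈ 8.9547e+5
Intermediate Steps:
N(u) = 2 - 2*u*(1 + u² - 2*u) (N(u) = 2 - (u + u)*(u + ((u² - 3*u) + 1)) = 2 - 2*u*(u + (1 + u² - 3*u)) = 2 - 2*u*(1 + u² - 2*u))
H(w, F) = F*(2 + F/2 + F²/4 + F³/32) (H(w, F) = (2 - 2*F/(-4) - 2*(-F³/64) + 4*(F/(-4))²)*F = (2 - 2*F*(-1)/4 - 2*(-F³/64) + 4*(F*(-¼))²)*F = (2 - (-1)*F/2 - 2*(-F³/64) + 4*(-F/4)²)*F = (2 + F/2 - (-1)*F³/32 + 4*(F²/16))*F = (2 + F/2 + F³/32 + F²/4)*F = (2 + F/2 + F²/4 + F³/32)*F = F*(2 + F/2 + F²/4 + F³/32))
(3*H(-10, 11))*(109 + 233) = (3*((1/32)*11*(64 + 11³ + 8*11² + 16*11)))*(109 + 233) = (3*((1/32)*11*(64 + 1331 + 8*121 + 176)))*342 = (3*((1/32)*11*(64 + 1331 + 968 + 176)))*342 = (3*((1/32)*11*2539))*342 = (3*(27929/32))*342 = (83787/32)*342 = 14327577/16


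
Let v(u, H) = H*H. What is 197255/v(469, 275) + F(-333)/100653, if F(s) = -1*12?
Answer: 1323560001/507458875 ≈ 2.6082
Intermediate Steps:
F(s) = -12
v(u, H) = H²
197255/v(469, 275) + F(-333)/100653 = 197255/(275²) - 12/100653 = 197255/75625 - 12*1/100653 = 197255*(1/75625) - 4/33551 = 39451/15125 - 4/33551 = 1323560001/507458875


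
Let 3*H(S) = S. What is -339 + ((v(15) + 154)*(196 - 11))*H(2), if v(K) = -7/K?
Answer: 167371/9 ≈ 18597.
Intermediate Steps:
H(S) = S/3
-339 + ((v(15) + 154)*(196 - 11))*H(2) = -339 + ((-7/15 + 154)*(196 - 11))*((⅓)*2) = -339 + ((-7*1/15 + 154)*185)*(⅔) = -339 + ((-7/15 + 154)*185)*(⅔) = -339 + ((2303/15)*185)*(⅔) = -339 + (85211/3)*(⅔) = -339 + 170422/9 = 167371/9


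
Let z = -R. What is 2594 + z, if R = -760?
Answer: 3354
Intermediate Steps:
z = 760 (z = -1*(-760) = 760)
2594 + z = 2594 + 760 = 3354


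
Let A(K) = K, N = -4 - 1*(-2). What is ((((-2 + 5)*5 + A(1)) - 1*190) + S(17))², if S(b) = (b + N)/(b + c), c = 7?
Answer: 1923769/64 ≈ 30059.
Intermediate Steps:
N = -2 (N = -4 + 2 = -2)
S(b) = (-2 + b)/(7 + b) (S(b) = (b - 2)/(b + 7) = (-2 + b)/(7 + b))
((((-2 + 5)*5 + A(1)) - 1*190) + S(17))² = ((((-2 + 5)*5 + 1) - 1*190) + (-2 + 17)/(7 + 17))² = (((3*5 + 1) - 190) + 15/24)² = (((15 + 1) - 190) + (1/24)*15)² = ((16 - 190) + 5/8)² = (-174 + 5/8)² = (-1387/8)² = 1923769/64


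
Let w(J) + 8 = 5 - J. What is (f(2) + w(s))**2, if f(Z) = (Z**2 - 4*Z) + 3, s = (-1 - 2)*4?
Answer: 64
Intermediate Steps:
s = -12 (s = -3*4 = -12)
f(Z) = 3 + Z**2 - 4*Z
w(J) = -3 - J (w(J) = -8 + (5 - J) = -3 - J)
(f(2) + w(s))**2 = ((3 + 2**2 - 4*2) + (-3 - 1*(-12)))**2 = ((3 + 4 - 8) + (-3 + 12))**2 = (-1 + 9)**2 = 8**2 = 64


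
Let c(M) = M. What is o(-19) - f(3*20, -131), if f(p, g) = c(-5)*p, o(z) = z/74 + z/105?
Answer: 2327599/7770 ≈ 299.56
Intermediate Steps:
o(z) = 179*z/7770 (o(z) = z*(1/74) + z*(1/105) = z/74 + z/105 = 179*z/7770)
f(p, g) = -5*p
o(-19) - f(3*20, -131) = (179/7770)*(-19) - (-5)*3*20 = -3401/7770 - (-5)*60 = -3401/7770 - 1*(-300) = -3401/7770 + 300 = 2327599/7770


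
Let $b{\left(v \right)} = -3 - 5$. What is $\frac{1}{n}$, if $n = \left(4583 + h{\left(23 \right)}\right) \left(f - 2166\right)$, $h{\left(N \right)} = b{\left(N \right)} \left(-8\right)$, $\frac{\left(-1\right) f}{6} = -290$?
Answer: $- \frac{1}{1979622} \approx -5.0515 \cdot 10^{-7}$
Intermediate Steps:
$f = 1740$ ($f = \left(-6\right) \left(-290\right) = 1740$)
$b{\left(v \right)} = -8$ ($b{\left(v \right)} = -3 - 5 = -8$)
$h{\left(N \right)} = 64$ ($h{\left(N \right)} = \left(-8\right) \left(-8\right) = 64$)
$n = -1979622$ ($n = \left(4583 + 64\right) \left(1740 - 2166\right) = 4647 \left(-426\right) = -1979622$)
$\frac{1}{n} = \frac{1}{-1979622} = - \frac{1}{1979622}$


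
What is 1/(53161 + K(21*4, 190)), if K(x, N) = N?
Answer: 1/53351 ≈ 1.8744e-5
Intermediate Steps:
1/(53161 + K(21*4, 190)) = 1/(53161 + 190) = 1/53351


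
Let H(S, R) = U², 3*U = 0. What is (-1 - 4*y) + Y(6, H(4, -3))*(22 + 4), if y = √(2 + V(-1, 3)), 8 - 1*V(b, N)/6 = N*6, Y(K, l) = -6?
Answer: -157 - 4*I*√58 ≈ -157.0 - 30.463*I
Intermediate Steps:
U = 0 (U = (⅓)*0 = 0)
H(S, R) = 0 (H(S, R) = 0² = 0)
V(b, N) = 48 - 36*N (V(b, N) = 48 - 6*N*6 = 48 - 36*N)
y = I*√58 (y = √(2 + (48 - 36*3)) = √(2 + (48 - 108)) = √(2 - 60) = √(-58) = I*√58 ≈ 7.6158*I)
(-1 - 4*y) + Y(6, H(4, -3))*(22 + 4) = (-1 - 4*I*√58) - 6*(22 + 4) = (-1 - 4*I*√58) - 6*26 = (-1 - 4*I*√58) - 156 = -157 - 4*I*√58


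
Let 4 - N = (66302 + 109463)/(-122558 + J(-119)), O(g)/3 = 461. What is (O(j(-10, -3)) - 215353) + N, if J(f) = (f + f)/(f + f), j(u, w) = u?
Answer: -26222855297/122557 ≈ -2.1396e+5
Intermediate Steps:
O(g) = 1383 (O(g) = 3*461 = 1383)
J(f) = 1 (J(f) = (2*f)/((2*f)) = (2*f)*(1/(2*f)) = 1)
N = 665993/122557 (N = 4 - (66302 + 109463)/(-122558 + 1) = 4 - 175765/(-122557) = 4 - 175765*(-1)/122557 = 4 - 1*(-175765/122557) = 4 + 175765/122557 = 665993/122557 ≈ 5.4342)
(O(j(-10, -3)) - 215353) + N = (1383 - 215353) + 665993/122557 = -213970 + 665993/122557 = -26222855297/122557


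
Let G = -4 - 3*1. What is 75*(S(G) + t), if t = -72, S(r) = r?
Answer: -5925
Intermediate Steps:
G = -7 (G = -4 - 3 = -7)
75*(S(G) + t) = 75*(-7 - 72) = 75*(-79) = -5925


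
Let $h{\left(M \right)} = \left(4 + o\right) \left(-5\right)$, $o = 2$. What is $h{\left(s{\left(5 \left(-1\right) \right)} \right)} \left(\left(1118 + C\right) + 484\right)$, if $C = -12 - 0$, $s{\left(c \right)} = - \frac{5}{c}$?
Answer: $-47700$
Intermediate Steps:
$C = -12$ ($C = -12 + 0 = -12$)
$h{\left(M \right)} = -30$ ($h{\left(M \right)} = \left(4 + 2\right) \left(-5\right) = 6 \left(-5\right) = -30$)
$h{\left(s{\left(5 \left(-1\right) \right)} \right)} \left(\left(1118 + C\right) + 484\right) = - 30 \left(\left(1118 - 12\right) + 484\right) = - 30 \left(1106 + 484\right) = \left(-30\right) 1590 = -47700$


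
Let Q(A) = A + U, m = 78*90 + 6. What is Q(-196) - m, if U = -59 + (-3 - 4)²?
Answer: -7232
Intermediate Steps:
m = 7026 (m = 7020 + 6 = 7026)
U = -10 (U = -59 + (-7)² = -59 + 49 = -10)
Q(A) = -10 + A (Q(A) = A - 10 = -10 + A)
Q(-196) - m = (-10 - 196) - 1*7026 = -206 - 7026 = -7232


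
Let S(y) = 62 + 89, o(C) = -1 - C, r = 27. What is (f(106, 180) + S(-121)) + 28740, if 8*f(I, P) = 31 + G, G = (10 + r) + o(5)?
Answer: 115595/4 ≈ 28899.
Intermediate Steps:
G = 31 (G = (10 + 27) + (-1 - 1*5) = 37 + (-1 - 5) = 37 - 6 = 31)
f(I, P) = 31/4 (f(I, P) = (31 + 31)/8 = (⅛)*62 = 31/4)
S(y) = 151
(f(106, 180) + S(-121)) + 28740 = (31/4 + 151) + 28740 = 635/4 + 28740 = 115595/4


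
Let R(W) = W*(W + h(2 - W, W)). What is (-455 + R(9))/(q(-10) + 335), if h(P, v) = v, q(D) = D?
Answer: -293/325 ≈ -0.90154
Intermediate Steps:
R(W) = 2*W**2 (R(W) = W*(W + W) = W*(2*W) = 2*W**2)
(-455 + R(9))/(q(-10) + 335) = (-455 + 2*9**2)/(-10 + 335) = (-455 + 2*81)/325 = (-455 + 162)*(1/325) = -293*1/325 = -293/325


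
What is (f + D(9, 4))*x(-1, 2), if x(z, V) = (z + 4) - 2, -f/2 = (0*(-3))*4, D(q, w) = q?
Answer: 9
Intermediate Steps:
f = 0 (f = -2*0*(-3)*4 = -0*4 = -2*0 = 0)
x(z, V) = 2 + z (x(z, V) = (4 + z) - 2 = 2 + z)
(f + D(9, 4))*x(-1, 2) = (0 + 9)*(2 - 1) = 9*1 = 9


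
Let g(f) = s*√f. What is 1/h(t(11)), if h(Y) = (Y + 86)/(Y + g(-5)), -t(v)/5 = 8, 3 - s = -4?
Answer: -20/23 + 7*I*√5/46 ≈ -0.86957 + 0.34027*I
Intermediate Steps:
s = 7 (s = 3 - 1*(-4) = 3 + 4 = 7)
g(f) = 7*√f
t(v) = -40 (t(v) = -5*8 = -40)
h(Y) = (86 + Y)/(Y + 7*I*√5) (h(Y) = (Y + 86)/(Y + 7*√(-5)) = (86 + Y)/(Y + 7*(I*√5)) = (86 + Y)/(Y + 7*I*√5))
1/h(t(11)) = 1/((86 - 40)/(-40 + 7*I*√5)) = 1/(46/(-40 + 7*I*√5)) = -20/23 + 7*I*√5/46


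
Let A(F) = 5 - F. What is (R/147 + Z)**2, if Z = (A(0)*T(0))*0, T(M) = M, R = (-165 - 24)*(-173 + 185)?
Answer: 11664/49 ≈ 238.04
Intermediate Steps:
R = -2268 (R = -189*12 = -2268)
Z = 0 (Z = ((5 - 1*0)*0)*0 = ((5 + 0)*0)*0 = (5*0)*0 = 0*0 = 0)
(R/147 + Z)**2 = (-2268/147 + 0)**2 = (-2268*1/147 + 0)**2 = (-108/7 + 0)**2 = (-108/7)**2 = 11664/49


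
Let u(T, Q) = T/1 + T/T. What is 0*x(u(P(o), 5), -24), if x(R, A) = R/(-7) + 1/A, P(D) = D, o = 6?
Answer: 0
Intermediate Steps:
u(T, Q) = 1 + T (u(T, Q) = T*1 + 1 = T + 1 = 1 + T)
x(R, A) = 1/A - R/7 (x(R, A) = R*(-1/7) + 1/A = -R/7 + 1/A = 1/A - R/7)
0*x(u(P(o), 5), -24) = 0*(1/(-24) - (1 + 6)/7) = 0*(-1/24 - 1/7*7) = 0*(-1/24 - 1) = 0*(-25/24) = 0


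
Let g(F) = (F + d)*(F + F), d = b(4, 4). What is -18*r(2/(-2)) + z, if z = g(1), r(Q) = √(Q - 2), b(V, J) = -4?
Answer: -6 - 18*I*√3 ≈ -6.0 - 31.177*I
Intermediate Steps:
d = -4
r(Q) = √(-2 + Q)
g(F) = 2*F*(-4 + F) (g(F) = (F - 4)*(F + F) = (-4 + F)*(2*F) = 2*F*(-4 + F))
z = -6 (z = 2*1*(-4 + 1) = 2*1*(-3) = -6)
-18*r(2/(-2)) + z = -18*√(-2 + 2/(-2)) - 6 = -18*√(-2 + 2*(-½)) - 6 = -18*√(-2 - 1) - 6 = -18*I*√3 - 6 = -6 - 18*I*√3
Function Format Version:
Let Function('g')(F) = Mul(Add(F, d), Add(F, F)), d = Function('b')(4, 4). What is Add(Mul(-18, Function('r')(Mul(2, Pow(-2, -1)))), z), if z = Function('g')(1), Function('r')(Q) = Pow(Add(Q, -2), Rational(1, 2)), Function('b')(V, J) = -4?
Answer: Add(-6, Mul(-18, I, Pow(3, Rational(1, 2)))) ≈ Add(-6.0000, Mul(-31.177, I))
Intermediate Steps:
d = -4
Function('r')(Q) = Pow(Add(-2, Q), Rational(1, 2))
Function('g')(F) = Mul(2, F, Add(-4, F)) (Function('g')(F) = Mul(Add(F, -4), Add(F, F)) = Mul(Add(-4, F), Mul(2, F)) = Mul(2, F, Add(-4, F)))
z = -6 (z = Mul(2, 1, Add(-4, 1)) = Mul(2, 1, -3) = -6)
Add(Mul(-18, Function('r')(Mul(2, Pow(-2, -1)))), z) = Add(Mul(-18, Pow(Add(-2, Mul(2, Pow(-2, -1))), Rational(1, 2))), -6) = Add(Mul(-18, Pow(Add(-2, Mul(2, Rational(-1, 2))), Rational(1, 2))), -6) = Add(Mul(-18, Pow(Add(-2, -1), Rational(1, 2))), -6) = Add(Mul(-18, Pow(-3, Rational(1, 2))), -6) = Add(Mul(-18, Mul(I, Pow(3, Rational(1, 2)))), -6) = Add(Mul(-18, I, Pow(3, Rational(1, 2))), -6) = Add(-6, Mul(-18, I, Pow(3, Rational(1, 2))))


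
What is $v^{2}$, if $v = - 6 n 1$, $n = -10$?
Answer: $3600$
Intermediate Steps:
$v = 60$ ($v = \left(-6\right) \left(-10\right) 1 = 60 \cdot 1 = 60$)
$v^{2} = 60^{2} = 3600$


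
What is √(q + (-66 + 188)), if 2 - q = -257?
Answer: √381 ≈ 19.519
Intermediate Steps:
q = 259 (q = 2 - 1*(-257) = 2 + 257 = 259)
√(q + (-66 + 188)) = √(259 + (-66 + 188)) = √(259 + 122) = √381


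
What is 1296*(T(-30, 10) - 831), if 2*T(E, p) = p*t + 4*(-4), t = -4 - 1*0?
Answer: -1113264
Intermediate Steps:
t = -4 (t = -4 + 0 = -4)
T(E, p) = -8 - 2*p (T(E, p) = (p*(-4) + 4*(-4))/2 = (-4*p - 16)/2 = (-16 - 4*p)/2 = -8 - 2*p)
1296*(T(-30, 10) - 831) = 1296*((-8 - 2*10) - 831) = 1296*((-8 - 20) - 831) = 1296*(-28 - 831) = 1296*(-859) = -1113264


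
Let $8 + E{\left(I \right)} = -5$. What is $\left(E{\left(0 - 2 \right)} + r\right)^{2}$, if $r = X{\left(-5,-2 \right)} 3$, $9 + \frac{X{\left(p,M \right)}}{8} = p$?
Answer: $121801$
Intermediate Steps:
$X{\left(p,M \right)} = -72 + 8 p$
$E{\left(I \right)} = -13$ ($E{\left(I \right)} = -8 - 5 = -13$)
$r = -336$ ($r = \left(-72 + 8 \left(-5\right)\right) 3 = \left(-72 - 40\right) 3 = \left(-112\right) 3 = -336$)
$\left(E{\left(0 - 2 \right)} + r\right)^{2} = \left(-13 - 336\right)^{2} = \left(-349\right)^{2} = 121801$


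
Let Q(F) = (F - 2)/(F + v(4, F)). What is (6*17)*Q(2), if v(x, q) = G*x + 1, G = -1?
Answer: 0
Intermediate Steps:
v(x, q) = 1 - x (v(x, q) = -x + 1 = 1 - x)
Q(F) = (-2 + F)/(-3 + F) (Q(F) = (F - 2)/(F + (1 - 1*4)) = (-2 + F)/(F + (1 - 4)) = (-2 + F)/(F - 3) = (-2 + F)/(-3 + F))
(6*17)*Q(2) = (6*17)*((-2 + 2)/(-3 + 2)) = 102*(0/(-1)) = 102*(-1*0) = 102*0 = 0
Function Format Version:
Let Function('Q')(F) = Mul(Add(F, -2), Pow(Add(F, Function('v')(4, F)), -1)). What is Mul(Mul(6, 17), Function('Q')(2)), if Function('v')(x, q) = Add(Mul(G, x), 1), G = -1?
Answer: 0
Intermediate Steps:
Function('v')(x, q) = Add(1, Mul(-1, x)) (Function('v')(x, q) = Add(Mul(-1, x), 1) = Add(1, Mul(-1, x)))
Function('Q')(F) = Mul(Pow(Add(-3, F), -1), Add(-2, F)) (Function('Q')(F) = Mul(Add(F, -2), Pow(Add(F, Add(1, Mul(-1, 4))), -1)) = Mul(Add(-2, F), Pow(Add(F, Add(1, -4)), -1)) = Mul(Add(-2, F), Pow(Add(F, -3), -1)) = Mul(Add(-2, F), Pow(Add(-3, F), -1)) = Mul(Pow(Add(-3, F), -1), Add(-2, F)))
Mul(Mul(6, 17), Function('Q')(2)) = Mul(Mul(6, 17), Mul(Pow(Add(-3, 2), -1), Add(-2, 2))) = Mul(102, Mul(Pow(-1, -1), 0)) = Mul(102, Mul(-1, 0)) = Mul(102, 0) = 0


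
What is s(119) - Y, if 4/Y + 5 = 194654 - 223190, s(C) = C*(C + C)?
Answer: 808338206/28541 ≈ 28322.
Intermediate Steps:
s(C) = 2*C² (s(C) = C*(2*C) = 2*C²)
Y = -4/28541 (Y = 4/(-5 + (194654 - 223190)) = 4/(-5 - 28536) = 4/(-28541) = 4*(-1/28541) = -4/28541 ≈ -0.00014015)
s(119) - Y = 2*119² - 1*(-4/28541) = 2*14161 + 4/28541 = 28322 + 4/28541 = 808338206/28541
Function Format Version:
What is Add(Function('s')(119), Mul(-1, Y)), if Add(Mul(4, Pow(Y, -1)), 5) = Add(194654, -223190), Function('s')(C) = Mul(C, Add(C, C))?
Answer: Rational(808338206, 28541) ≈ 28322.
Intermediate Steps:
Function('s')(C) = Mul(2, Pow(C, 2)) (Function('s')(C) = Mul(C, Mul(2, C)) = Mul(2, Pow(C, 2)))
Y = Rational(-4, 28541) (Y = Mul(4, Pow(Add(-5, Add(194654, -223190)), -1)) = Mul(4, Pow(Add(-5, -28536), -1)) = Mul(4, Pow(-28541, -1)) = Mul(4, Rational(-1, 28541)) = Rational(-4, 28541) ≈ -0.00014015)
Add(Function('s')(119), Mul(-1, Y)) = Add(Mul(2, Pow(119, 2)), Mul(-1, Rational(-4, 28541))) = Add(Mul(2, 14161), Rational(4, 28541)) = Add(28322, Rational(4, 28541)) = Rational(808338206, 28541)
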